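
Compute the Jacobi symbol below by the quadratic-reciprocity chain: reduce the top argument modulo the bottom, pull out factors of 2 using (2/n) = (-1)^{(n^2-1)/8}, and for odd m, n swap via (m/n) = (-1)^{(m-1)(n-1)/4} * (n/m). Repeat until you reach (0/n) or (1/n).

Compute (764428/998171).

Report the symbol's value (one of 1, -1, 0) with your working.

-1

764428 = 2^2·191107; (2/998171) = -1 since 998171 mod 8 = 3, so (764428/998171) = (-1)^2·(191107/998171); sign now +1
reciprocity: (191107/998171) = -1·(998171/191107) since 191107 mod 4 = 3, 998171 mod 4 = 3; sign now -1
(998171/191107) = (42636/191107)   [reduce mod 191107]
42636 = 2^2·10659; (2/191107) = -1 since 191107 mod 8 = 3, so (42636/191107) = (-1)^2·(10659/191107); sign now -1
reciprocity: (10659/191107) = -1·(191107/10659) since 10659 mod 4 = 3, 191107 mod 4 = 3; sign now +1
(191107/10659) = (9904/10659)   [reduce mod 10659]
9904 = 2^4·619; (2/10659) = -1 since 10659 mod 8 = 3, so (9904/10659) = (-1)^4·(619/10659); sign now +1
reciprocity: (619/10659) = -1·(10659/619) since 619 mod 4 = 3, 10659 mod 4 = 3; sign now -1
(10659/619) = (136/619)   [reduce mod 619]
136 = 2^3·17; (2/619) = -1 since 619 mod 8 = 3, so (136/619) = (-1)^3·(17/619); sign now +1
reciprocity: (17/619) = +1·(619/17) since 17 mod 4 = 1, 619 mod 4 = 3; sign now +1
(619/17) = (7/17)   [reduce mod 17]
reciprocity: (7/17) = +1·(17/7) since 7 mod 4 = 3, 17 mod 4 = 1; sign now +1
(17/7) = (3/7)   [reduce mod 7]
reciprocity: (3/7) = -1·(7/3) since 3 mod 4 = 3, 7 mod 4 = 3; sign now -1
(7/3) = (1/3)   [reduce mod 3]
(1/3) = 1; final value = sign = -1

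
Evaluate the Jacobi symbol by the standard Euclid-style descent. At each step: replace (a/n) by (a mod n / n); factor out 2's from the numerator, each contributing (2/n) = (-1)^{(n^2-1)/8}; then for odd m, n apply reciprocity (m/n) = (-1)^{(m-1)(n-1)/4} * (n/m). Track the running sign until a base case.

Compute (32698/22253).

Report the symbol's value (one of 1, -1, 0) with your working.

-1

(32698/22253) = (10445/22253)   [reduce mod 22253]
reciprocity: (10445/22253) = +1·(22253/10445) since 10445 mod 4 = 1, 22253 mod 4 = 1; sign now +1
(22253/10445) = (1363/10445)   [reduce mod 10445]
reciprocity: (1363/10445) = +1·(10445/1363) since 1363 mod 4 = 3, 10445 mod 4 = 1; sign now +1
(10445/1363) = (904/1363)   [reduce mod 1363]
904 = 2^3·113; (2/1363) = -1 since 1363 mod 8 = 3, so (904/1363) = (-1)^3·(113/1363); sign now -1
reciprocity: (113/1363) = +1·(1363/113) since 113 mod 4 = 1, 1363 mod 4 = 3; sign now -1
(1363/113) = (7/113)   [reduce mod 113]
reciprocity: (7/113) = +1·(113/7) since 7 mod 4 = 3, 113 mod 4 = 1; sign now -1
(113/7) = (1/7)   [reduce mod 7]
(1/7) = 1; final value = sign = -1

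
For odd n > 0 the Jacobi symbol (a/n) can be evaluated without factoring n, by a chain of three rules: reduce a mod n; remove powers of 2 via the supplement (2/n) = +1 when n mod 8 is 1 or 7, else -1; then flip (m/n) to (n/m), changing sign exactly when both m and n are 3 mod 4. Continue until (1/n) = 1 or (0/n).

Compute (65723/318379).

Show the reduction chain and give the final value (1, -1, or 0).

1

flip (65723/318379) -> (318379/65723): both odd, 65723 mod 4 = 3, 318379 mod 4 = 3, so the flip contributes -1; sign now -1
(318379/65723): 318379 mod 65723 = 55487, so (318379/65723) = (55487/65723)
flip (55487/65723) -> (65723/55487): both odd, 55487 mod 4 = 3, 65723 mod 4 = 3, so the flip contributes -1; sign now +1
(65723/55487): 65723 mod 55487 = 10236, so (65723/55487) = (10236/55487)
factor out 2^2: 10236 = 2^2·2559; with 55487 mod 8 = 7, (2/55487) = +1; sign now +1; continue with (2559/55487)
flip (2559/55487) -> (55487/2559): both odd, 2559 mod 4 = 3, 55487 mod 4 = 3, so the flip contributes -1; sign now -1
(55487/2559): 55487 mod 2559 = 1748, so (55487/2559) = (1748/2559)
factor out 2^2: 1748 = 2^2·437; with 2559 mod 8 = 7, (2/2559) = +1; sign now -1; continue with (437/2559)
flip (437/2559) -> (2559/437): both odd, 437 mod 4 = 1, 2559 mod 4 = 3, so the flip contributes +1; sign now -1
(2559/437): 2559 mod 437 = 374, so (2559/437) = (374/437)
factor out 2^1: 374 = 2^1·187; with 437 mod 8 = 5, (2/437) = -1; sign now +1; continue with (187/437)
flip (187/437) -> (437/187): both odd, 187 mod 4 = 3, 437 mod 4 = 1, so the flip contributes +1; sign now +1
(437/187): 437 mod 187 = 63, so (437/187) = (63/187)
flip (63/187) -> (187/63): both odd, 63 mod 4 = 3, 187 mod 4 = 3, so the flip contributes -1; sign now -1
(187/63): 187 mod 63 = 61, so (187/63) = (61/63)
flip (61/63) -> (63/61): both odd, 61 mod 4 = 1, 63 mod 4 = 3, so the flip contributes +1; sign now -1
(63/61): 63 mod 61 = 2, so (63/61) = (2/61)
factor out 2^1: 2 = 2^1·1; with 61 mod 8 = 5, (2/61) = -1; sign now +1; continue with (1/61)
reached (1/61) = 1, so the symbol is +1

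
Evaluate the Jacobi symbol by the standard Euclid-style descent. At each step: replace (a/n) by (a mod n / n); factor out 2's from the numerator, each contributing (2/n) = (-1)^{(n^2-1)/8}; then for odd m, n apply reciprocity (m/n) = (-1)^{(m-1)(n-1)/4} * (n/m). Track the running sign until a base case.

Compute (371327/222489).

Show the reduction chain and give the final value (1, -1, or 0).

(371327/222489): 371327 mod 222489 = 148838, so (371327/222489) = (148838/222489)
factor out 2^1: 148838 = 2^1·74419; with 222489 mod 8 = 1, (2/222489) = +1; sign now +1; continue with (74419/222489)
flip (74419/222489) -> (222489/74419): both odd, 74419 mod 4 = 3, 222489 mod 4 = 1, so the flip contributes +1; sign now +1
(222489/74419): 222489 mod 74419 = 73651, so (222489/74419) = (73651/74419)
flip (73651/74419) -> (74419/73651): both odd, 73651 mod 4 = 3, 74419 mod 4 = 3, so the flip contributes -1; sign now -1
(74419/73651): 74419 mod 73651 = 768, so (74419/73651) = (768/73651)
factor out 2^8: 768 = 2^8·3; with 73651 mod 8 = 3, (2/73651) = -1; sign now -1; continue with (3/73651)
flip (3/73651) -> (73651/3): both odd, 3 mod 4 = 3, 73651 mod 4 = 3, so the flip contributes -1; sign now +1
(73651/3): 73651 mod 3 = 1, so (73651/3) = (1/3)
reached (1/3) = 1, so the symbol is +1

1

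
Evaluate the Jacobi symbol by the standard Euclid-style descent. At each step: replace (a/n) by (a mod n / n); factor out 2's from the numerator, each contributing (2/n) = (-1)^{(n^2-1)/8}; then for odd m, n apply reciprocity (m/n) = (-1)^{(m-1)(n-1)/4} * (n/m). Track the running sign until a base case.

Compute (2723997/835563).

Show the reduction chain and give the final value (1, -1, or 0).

0

(2723997/835563): 2723997 mod 835563 = 217308, so (2723997/835563) = (217308/835563)
factor out 2^2: 217308 = 2^2·54327; with 835563 mod 8 = 3, (2/835563) = -1; sign now +1; continue with (54327/835563)
flip (54327/835563) -> (835563/54327): both odd, 54327 mod 4 = 3, 835563 mod 4 = 3, so the flip contributes -1; sign now -1
(835563/54327): 835563 mod 54327 = 20658, so (835563/54327) = (20658/54327)
factor out 2^1: 20658 = 2^1·10329; with 54327 mod 8 = 7, (2/54327) = +1; sign now -1; continue with (10329/54327)
flip (10329/54327) -> (54327/10329): both odd, 10329 mod 4 = 1, 54327 mod 4 = 3, so the flip contributes +1; sign now -1
(54327/10329): 54327 mod 10329 = 2682, so (54327/10329) = (2682/10329)
factor out 2^1: 2682 = 2^1·1341; with 10329 mod 8 = 1, (2/10329) = +1; sign now -1; continue with (1341/10329)
flip (1341/10329) -> (10329/1341): both odd, 1341 mod 4 = 1, 10329 mod 4 = 1, so the flip contributes +1; sign now -1
(10329/1341): 10329 mod 1341 = 942, so (10329/1341) = (942/1341)
factor out 2^1: 942 = 2^1·471; with 1341 mod 8 = 5, (2/1341) = -1; sign now +1; continue with (471/1341)
flip (471/1341) -> (1341/471): both odd, 471 mod 4 = 3, 1341 mod 4 = 1, so the flip contributes +1; sign now +1
(1341/471): 1341 mod 471 = 399, so (1341/471) = (399/471)
flip (399/471) -> (471/399): both odd, 399 mod 4 = 3, 471 mod 4 = 3, so the flip contributes -1; sign now -1
(471/399): 471 mod 399 = 72, so (471/399) = (72/399)
factor out 2^3: 72 = 2^3·9; with 399 mod 8 = 7, (2/399) = +1; sign now -1; continue with (9/399)
flip (9/399) -> (399/9): both odd, 9 mod 4 = 1, 399 mod 4 = 3, so the flip contributes +1; sign now -1
(399/9): 399 mod 9 = 3, so (399/9) = (3/9)
flip (3/9) -> (9/3): both odd, 3 mod 4 = 3, 9 mod 4 = 1, so the flip contributes +1; sign now -1
(9/3): 9 mod 3 = 0, so (9/3) = (0/3)
reached (0/3); gcd(a, n) > 1, so (0/3) = 0 and the symbol is 0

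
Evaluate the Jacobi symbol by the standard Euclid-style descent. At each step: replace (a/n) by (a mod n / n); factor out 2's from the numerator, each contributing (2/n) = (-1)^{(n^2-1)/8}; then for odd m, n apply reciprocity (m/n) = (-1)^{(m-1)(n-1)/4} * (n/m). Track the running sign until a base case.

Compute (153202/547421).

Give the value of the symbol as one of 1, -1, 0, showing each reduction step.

factor out 2^1: 153202 = 2^1·76601; with 547421 mod 8 = 5, (2/547421) = -1; sign now -1; continue with (76601/547421)
flip (76601/547421) -> (547421/76601): both odd, 76601 mod 4 = 1, 547421 mod 4 = 1, so the flip contributes +1; sign now -1
(547421/76601): 547421 mod 76601 = 11214, so (547421/76601) = (11214/76601)
factor out 2^1: 11214 = 2^1·5607; with 76601 mod 8 = 1, (2/76601) = +1; sign now -1; continue with (5607/76601)
flip (5607/76601) -> (76601/5607): both odd, 5607 mod 4 = 3, 76601 mod 4 = 1, so the flip contributes +1; sign now -1
(76601/5607): 76601 mod 5607 = 3710, so (76601/5607) = (3710/5607)
factor out 2^1: 3710 = 2^1·1855; with 5607 mod 8 = 7, (2/5607) = +1; sign now -1; continue with (1855/5607)
flip (1855/5607) -> (5607/1855): both odd, 1855 mod 4 = 3, 5607 mod 4 = 3, so the flip contributes -1; sign now +1
(5607/1855): 5607 mod 1855 = 42, so (5607/1855) = (42/1855)
factor out 2^1: 42 = 2^1·21; with 1855 mod 8 = 7, (2/1855) = +1; sign now +1; continue with (21/1855)
flip (21/1855) -> (1855/21): both odd, 21 mod 4 = 1, 1855 mod 4 = 3, so the flip contributes +1; sign now +1
(1855/21): 1855 mod 21 = 7, so (1855/21) = (7/21)
flip (7/21) -> (21/7): both odd, 7 mod 4 = 3, 21 mod 4 = 1, so the flip contributes +1; sign now +1
(21/7): 21 mod 7 = 0, so (21/7) = (0/7)
reached (0/7); gcd(a, n) > 1, so (0/7) = 0 and the symbol is 0

0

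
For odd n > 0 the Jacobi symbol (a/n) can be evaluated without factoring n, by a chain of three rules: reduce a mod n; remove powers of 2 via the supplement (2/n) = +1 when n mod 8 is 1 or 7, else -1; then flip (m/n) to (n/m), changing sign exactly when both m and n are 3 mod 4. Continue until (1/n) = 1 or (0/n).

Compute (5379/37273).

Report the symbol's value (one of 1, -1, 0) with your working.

flip (5379/37273) -> (37273/5379): both odd, 5379 mod 4 = 3, 37273 mod 4 = 1, so the flip contributes +1; sign now +1
(37273/5379): 37273 mod 5379 = 4999, so (37273/5379) = (4999/5379)
flip (4999/5379) -> (5379/4999): both odd, 4999 mod 4 = 3, 5379 mod 4 = 3, so the flip contributes -1; sign now -1
(5379/4999): 5379 mod 4999 = 380, so (5379/4999) = (380/4999)
factor out 2^2: 380 = 2^2·95; with 4999 mod 8 = 7, (2/4999) = +1; sign now -1; continue with (95/4999)
flip (95/4999) -> (4999/95): both odd, 95 mod 4 = 3, 4999 mod 4 = 3, so the flip contributes -1; sign now +1
(4999/95): 4999 mod 95 = 59, so (4999/95) = (59/95)
flip (59/95) -> (95/59): both odd, 59 mod 4 = 3, 95 mod 4 = 3, so the flip contributes -1; sign now -1
(95/59): 95 mod 59 = 36, so (95/59) = (36/59)
factor out 2^2: 36 = 2^2·9; with 59 mod 8 = 3, (2/59) = -1; sign now -1; continue with (9/59)
flip (9/59) -> (59/9): both odd, 9 mod 4 = 1, 59 mod 4 = 3, so the flip contributes +1; sign now -1
(59/9): 59 mod 9 = 5, so (59/9) = (5/9)
flip (5/9) -> (9/5): both odd, 5 mod 4 = 1, 9 mod 4 = 1, so the flip contributes +1; sign now -1
(9/5): 9 mod 5 = 4, so (9/5) = (4/5)
factor out 2^2: 4 = 2^2·1; with 5 mod 8 = 5, (2/5) = -1; sign now -1; continue with (1/5)
reached (1/5) = 1, so the symbol is -1

-1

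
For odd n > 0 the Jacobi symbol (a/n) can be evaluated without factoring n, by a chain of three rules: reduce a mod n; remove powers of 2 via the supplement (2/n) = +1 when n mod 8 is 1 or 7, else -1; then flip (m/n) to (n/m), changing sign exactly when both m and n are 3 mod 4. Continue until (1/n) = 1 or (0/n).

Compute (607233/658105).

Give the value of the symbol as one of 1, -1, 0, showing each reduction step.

reciprocity: (607233/658105) = +1·(658105/607233) since 607233 mod 4 = 1, 658105 mod 4 = 1; sign now +1
(658105/607233) = (50872/607233)   [reduce mod 607233]
50872 = 2^3·6359; (2/607233) = +1 since 607233 mod 8 = 1, so (50872/607233) = (+1)^3·(6359/607233); sign now +1
reciprocity: (6359/607233) = +1·(607233/6359) since 6359 mod 4 = 3, 607233 mod 4 = 1; sign now +1
(607233/6359) = (3128/6359)   [reduce mod 6359]
3128 = 2^3·391; (2/6359) = +1 since 6359 mod 8 = 7, so (3128/6359) = (+1)^3·(391/6359); sign now +1
reciprocity: (391/6359) = -1·(6359/391) since 391 mod 4 = 3, 6359 mod 4 = 3; sign now -1
(6359/391) = (103/391)   [reduce mod 391]
reciprocity: (103/391) = -1·(391/103) since 103 mod 4 = 3, 391 mod 4 = 3; sign now +1
(391/103) = (82/103)   [reduce mod 103]
82 = 2^1·41; (2/103) = +1 since 103 mod 8 = 7, so (82/103) = (+1)^1·(41/103); sign now +1
reciprocity: (41/103) = +1·(103/41) since 41 mod 4 = 1, 103 mod 4 = 3; sign now +1
(103/41) = (21/41)   [reduce mod 41]
reciprocity: (21/41) = +1·(41/21) since 21 mod 4 = 1, 41 mod 4 = 1; sign now +1
(41/21) = (20/21)   [reduce mod 21]
20 = 2^2·5; (2/21) = -1 since 21 mod 8 = 5, so (20/21) = (-1)^2·(5/21); sign now +1
reciprocity: (5/21) = +1·(21/5) since 5 mod 4 = 1, 21 mod 4 = 1; sign now +1
(21/5) = (1/5)   [reduce mod 5]
(1/5) = 1; final value = sign = +1

1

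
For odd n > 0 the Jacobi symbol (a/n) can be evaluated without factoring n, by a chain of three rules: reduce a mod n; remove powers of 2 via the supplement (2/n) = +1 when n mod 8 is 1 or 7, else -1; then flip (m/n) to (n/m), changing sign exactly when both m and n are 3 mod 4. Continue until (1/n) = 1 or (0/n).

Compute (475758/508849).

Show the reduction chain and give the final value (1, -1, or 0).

-1

factor out 2^1: 475758 = 2^1·237879; with 508849 mod 8 = 1, (2/508849) = +1; sign now +1; continue with (237879/508849)
flip (237879/508849) -> (508849/237879): both odd, 237879 mod 4 = 3, 508849 mod 4 = 1, so the flip contributes +1; sign now +1
(508849/237879): 508849 mod 237879 = 33091, so (508849/237879) = (33091/237879)
flip (33091/237879) -> (237879/33091): both odd, 33091 mod 4 = 3, 237879 mod 4 = 3, so the flip contributes -1; sign now -1
(237879/33091): 237879 mod 33091 = 6242, so (237879/33091) = (6242/33091)
factor out 2^1: 6242 = 2^1·3121; with 33091 mod 8 = 3, (2/33091) = -1; sign now +1; continue with (3121/33091)
flip (3121/33091) -> (33091/3121): both odd, 3121 mod 4 = 1, 33091 mod 4 = 3, so the flip contributes +1; sign now +1
(33091/3121): 33091 mod 3121 = 1881, so (33091/3121) = (1881/3121)
flip (1881/3121) -> (3121/1881): both odd, 1881 mod 4 = 1, 3121 mod 4 = 1, so the flip contributes +1; sign now +1
(3121/1881): 3121 mod 1881 = 1240, so (3121/1881) = (1240/1881)
factor out 2^3: 1240 = 2^3·155; with 1881 mod 8 = 1, (2/1881) = +1; sign now +1; continue with (155/1881)
flip (155/1881) -> (1881/155): both odd, 155 mod 4 = 3, 1881 mod 4 = 1, so the flip contributes +1; sign now +1
(1881/155): 1881 mod 155 = 21, so (1881/155) = (21/155)
flip (21/155) -> (155/21): both odd, 21 mod 4 = 1, 155 mod 4 = 3, so the flip contributes +1; sign now +1
(155/21): 155 mod 21 = 8, so (155/21) = (8/21)
factor out 2^3: 8 = 2^3·1; with 21 mod 8 = 5, (2/21) = -1; sign now -1; continue with (1/21)
reached (1/21) = 1, so the symbol is -1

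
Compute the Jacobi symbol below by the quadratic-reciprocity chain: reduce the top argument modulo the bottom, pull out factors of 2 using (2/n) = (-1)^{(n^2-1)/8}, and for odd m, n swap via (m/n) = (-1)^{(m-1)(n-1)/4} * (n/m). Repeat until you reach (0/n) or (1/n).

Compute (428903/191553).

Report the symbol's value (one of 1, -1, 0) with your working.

(428903/191553): 428903 mod 191553 = 45797, so (428903/191553) = (45797/191553)
flip (45797/191553) -> (191553/45797): both odd, 45797 mod 4 = 1, 191553 mod 4 = 1, so the flip contributes +1; sign now +1
(191553/45797): 191553 mod 45797 = 8365, so (191553/45797) = (8365/45797)
flip (8365/45797) -> (45797/8365): both odd, 8365 mod 4 = 1, 45797 mod 4 = 1, so the flip contributes +1; sign now +1
(45797/8365): 45797 mod 8365 = 3972, so (45797/8365) = (3972/8365)
factor out 2^2: 3972 = 2^2·993; with 8365 mod 8 = 5, (2/8365) = -1; sign now +1; continue with (993/8365)
flip (993/8365) -> (8365/993): both odd, 993 mod 4 = 1, 8365 mod 4 = 1, so the flip contributes +1; sign now +1
(8365/993): 8365 mod 993 = 421, so (8365/993) = (421/993)
flip (421/993) -> (993/421): both odd, 421 mod 4 = 1, 993 mod 4 = 1, so the flip contributes +1; sign now +1
(993/421): 993 mod 421 = 151, so (993/421) = (151/421)
flip (151/421) -> (421/151): both odd, 151 mod 4 = 3, 421 mod 4 = 1, so the flip contributes +1; sign now +1
(421/151): 421 mod 151 = 119, so (421/151) = (119/151)
flip (119/151) -> (151/119): both odd, 119 mod 4 = 3, 151 mod 4 = 3, so the flip contributes -1; sign now -1
(151/119): 151 mod 119 = 32, so (151/119) = (32/119)
factor out 2^5: 32 = 2^5·1; with 119 mod 8 = 7, (2/119) = +1; sign now -1; continue with (1/119)
reached (1/119) = 1, so the symbol is -1

-1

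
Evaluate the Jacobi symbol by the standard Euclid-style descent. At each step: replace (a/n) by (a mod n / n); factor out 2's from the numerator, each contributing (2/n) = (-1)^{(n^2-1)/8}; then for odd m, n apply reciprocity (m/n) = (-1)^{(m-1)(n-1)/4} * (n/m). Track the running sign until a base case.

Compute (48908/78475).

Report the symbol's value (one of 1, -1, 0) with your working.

factor out 2^2: 48908 = 2^2·12227; with 78475 mod 8 = 3, (2/78475) = -1; sign now +1; continue with (12227/78475)
flip (12227/78475) -> (78475/12227): both odd, 12227 mod 4 = 3, 78475 mod 4 = 3, so the flip contributes -1; sign now -1
(78475/12227): 78475 mod 12227 = 5113, so (78475/12227) = (5113/12227)
flip (5113/12227) -> (12227/5113): both odd, 5113 mod 4 = 1, 12227 mod 4 = 3, so the flip contributes +1; sign now -1
(12227/5113): 12227 mod 5113 = 2001, so (12227/5113) = (2001/5113)
flip (2001/5113) -> (5113/2001): both odd, 2001 mod 4 = 1, 5113 mod 4 = 1, so the flip contributes +1; sign now -1
(5113/2001): 5113 mod 2001 = 1111, so (5113/2001) = (1111/2001)
flip (1111/2001) -> (2001/1111): both odd, 1111 mod 4 = 3, 2001 mod 4 = 1, so the flip contributes +1; sign now -1
(2001/1111): 2001 mod 1111 = 890, so (2001/1111) = (890/1111)
factor out 2^1: 890 = 2^1·445; with 1111 mod 8 = 7, (2/1111) = +1; sign now -1; continue with (445/1111)
flip (445/1111) -> (1111/445): both odd, 445 mod 4 = 1, 1111 mod 4 = 3, so the flip contributes +1; sign now -1
(1111/445): 1111 mod 445 = 221, so (1111/445) = (221/445)
flip (221/445) -> (445/221): both odd, 221 mod 4 = 1, 445 mod 4 = 1, so the flip contributes +1; sign now -1
(445/221): 445 mod 221 = 3, so (445/221) = (3/221)
flip (3/221) -> (221/3): both odd, 3 mod 4 = 3, 221 mod 4 = 1, so the flip contributes +1; sign now -1
(221/3): 221 mod 3 = 2, so (221/3) = (2/3)
factor out 2^1: 2 = 2^1·1; with 3 mod 8 = 3, (2/3) = -1; sign now +1; continue with (1/3)
reached (1/3) = 1, so the symbol is +1

1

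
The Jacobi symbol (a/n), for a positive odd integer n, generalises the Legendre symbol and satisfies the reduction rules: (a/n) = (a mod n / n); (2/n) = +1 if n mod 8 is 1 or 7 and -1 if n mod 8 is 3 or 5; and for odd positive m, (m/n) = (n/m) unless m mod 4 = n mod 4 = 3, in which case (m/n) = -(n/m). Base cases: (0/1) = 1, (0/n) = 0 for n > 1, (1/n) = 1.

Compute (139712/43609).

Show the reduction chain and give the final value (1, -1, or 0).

1

(139712/43609) = (8885/43609)   [reduce mod 43609]
reciprocity: (8885/43609) = +1·(43609/8885) since 8885 mod 4 = 1, 43609 mod 4 = 1; sign now +1
(43609/8885) = (8069/8885)   [reduce mod 8885]
reciprocity: (8069/8885) = +1·(8885/8069) since 8069 mod 4 = 1, 8885 mod 4 = 1; sign now +1
(8885/8069) = (816/8069)   [reduce mod 8069]
816 = 2^4·51; (2/8069) = -1 since 8069 mod 8 = 5, so (816/8069) = (-1)^4·(51/8069); sign now +1
reciprocity: (51/8069) = +1·(8069/51) since 51 mod 4 = 3, 8069 mod 4 = 1; sign now +1
(8069/51) = (11/51)   [reduce mod 51]
reciprocity: (11/51) = -1·(51/11) since 11 mod 4 = 3, 51 mod 4 = 3; sign now -1
(51/11) = (7/11)   [reduce mod 11]
reciprocity: (7/11) = -1·(11/7) since 7 mod 4 = 3, 11 mod 4 = 3; sign now +1
(11/7) = (4/7)   [reduce mod 7]
4 = 2^2·1; (2/7) = +1 since 7 mod 8 = 7, so (4/7) = (+1)^2·(1/7); sign now +1
(1/7) = 1; final value = sign = +1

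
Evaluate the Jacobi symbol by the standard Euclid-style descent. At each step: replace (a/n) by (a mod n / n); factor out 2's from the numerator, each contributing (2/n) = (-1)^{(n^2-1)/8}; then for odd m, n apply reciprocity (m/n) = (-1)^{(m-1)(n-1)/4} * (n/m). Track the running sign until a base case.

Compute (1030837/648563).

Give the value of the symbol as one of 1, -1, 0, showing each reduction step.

1

(1030837/648563): 1030837 mod 648563 = 382274, so (1030837/648563) = (382274/648563)
factor out 2^1: 382274 = 2^1·191137; with 648563 mod 8 = 3, (2/648563) = -1; sign now -1; continue with (191137/648563)
flip (191137/648563) -> (648563/191137): both odd, 191137 mod 4 = 1, 648563 mod 4 = 3, so the flip contributes +1; sign now -1
(648563/191137): 648563 mod 191137 = 75152, so (648563/191137) = (75152/191137)
factor out 2^4: 75152 = 2^4·4697; with 191137 mod 8 = 1, (2/191137) = +1; sign now -1; continue with (4697/191137)
flip (4697/191137) -> (191137/4697): both odd, 4697 mod 4 = 1, 191137 mod 4 = 1, so the flip contributes +1; sign now -1
(191137/4697): 191137 mod 4697 = 3257, so (191137/4697) = (3257/4697)
flip (3257/4697) -> (4697/3257): both odd, 3257 mod 4 = 1, 4697 mod 4 = 1, so the flip contributes +1; sign now -1
(4697/3257): 4697 mod 3257 = 1440, so (4697/3257) = (1440/3257)
factor out 2^5: 1440 = 2^5·45; with 3257 mod 8 = 1, (2/3257) = +1; sign now -1; continue with (45/3257)
flip (45/3257) -> (3257/45): both odd, 45 mod 4 = 1, 3257 mod 4 = 1, so the flip contributes +1; sign now -1
(3257/45): 3257 mod 45 = 17, so (3257/45) = (17/45)
flip (17/45) -> (45/17): both odd, 17 mod 4 = 1, 45 mod 4 = 1, so the flip contributes +1; sign now -1
(45/17): 45 mod 17 = 11, so (45/17) = (11/17)
flip (11/17) -> (17/11): both odd, 11 mod 4 = 3, 17 mod 4 = 1, so the flip contributes +1; sign now -1
(17/11): 17 mod 11 = 6, so (17/11) = (6/11)
factor out 2^1: 6 = 2^1·3; with 11 mod 8 = 3, (2/11) = -1; sign now +1; continue with (3/11)
flip (3/11) -> (11/3): both odd, 3 mod 4 = 3, 11 mod 4 = 3, so the flip contributes -1; sign now -1
(11/3): 11 mod 3 = 2, so (11/3) = (2/3)
factor out 2^1: 2 = 2^1·1; with 3 mod 8 = 3, (2/3) = -1; sign now +1; continue with (1/3)
reached (1/3) = 1, so the symbol is +1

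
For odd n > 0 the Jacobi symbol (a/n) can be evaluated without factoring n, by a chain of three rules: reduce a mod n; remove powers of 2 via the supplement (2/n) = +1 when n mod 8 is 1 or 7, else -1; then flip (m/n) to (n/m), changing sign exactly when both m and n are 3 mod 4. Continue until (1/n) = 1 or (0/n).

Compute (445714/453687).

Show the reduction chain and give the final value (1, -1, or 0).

factor out 2^1: 445714 = 2^1·222857; with 453687 mod 8 = 7, (2/453687) = +1; sign now +1; continue with (222857/453687)
flip (222857/453687) -> (453687/222857): both odd, 222857 mod 4 = 1, 453687 mod 4 = 3, so the flip contributes +1; sign now +1
(453687/222857): 453687 mod 222857 = 7973, so (453687/222857) = (7973/222857)
flip (7973/222857) -> (222857/7973): both odd, 7973 mod 4 = 1, 222857 mod 4 = 1, so the flip contributes +1; sign now +1
(222857/7973): 222857 mod 7973 = 7586, so (222857/7973) = (7586/7973)
factor out 2^1: 7586 = 2^1·3793; with 7973 mod 8 = 5, (2/7973) = -1; sign now -1; continue with (3793/7973)
flip (3793/7973) -> (7973/3793): both odd, 3793 mod 4 = 1, 7973 mod 4 = 1, so the flip contributes +1; sign now -1
(7973/3793): 7973 mod 3793 = 387, so (7973/3793) = (387/3793)
flip (387/3793) -> (3793/387): both odd, 387 mod 4 = 3, 3793 mod 4 = 1, so the flip contributes +1; sign now -1
(3793/387): 3793 mod 387 = 310, so (3793/387) = (310/387)
factor out 2^1: 310 = 2^1·155; with 387 mod 8 = 3, (2/387) = -1; sign now +1; continue with (155/387)
flip (155/387) -> (387/155): both odd, 155 mod 4 = 3, 387 mod 4 = 3, so the flip contributes -1; sign now -1
(387/155): 387 mod 155 = 77, so (387/155) = (77/155)
flip (77/155) -> (155/77): both odd, 77 mod 4 = 1, 155 mod 4 = 3, so the flip contributes +1; sign now -1
(155/77): 155 mod 77 = 1, so (155/77) = (1/77)
reached (1/77) = 1, so the symbol is -1

-1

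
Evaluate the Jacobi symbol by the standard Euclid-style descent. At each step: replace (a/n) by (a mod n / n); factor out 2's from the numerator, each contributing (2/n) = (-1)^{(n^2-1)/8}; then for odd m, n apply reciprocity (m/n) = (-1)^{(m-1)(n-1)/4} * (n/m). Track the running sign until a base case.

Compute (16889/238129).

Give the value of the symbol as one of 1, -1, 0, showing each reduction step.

1

reciprocity: (16889/238129) = +1·(238129/16889) since 16889 mod 4 = 1, 238129 mod 4 = 1; sign now +1
(238129/16889) = (1683/16889)   [reduce mod 16889]
reciprocity: (1683/16889) = +1·(16889/1683) since 1683 mod 4 = 3, 16889 mod 4 = 1; sign now +1
(16889/1683) = (59/1683)   [reduce mod 1683]
reciprocity: (59/1683) = -1·(1683/59) since 59 mod 4 = 3, 1683 mod 4 = 3; sign now -1
(1683/59) = (31/59)   [reduce mod 59]
reciprocity: (31/59) = -1·(59/31) since 31 mod 4 = 3, 59 mod 4 = 3; sign now +1
(59/31) = (28/31)   [reduce mod 31]
28 = 2^2·7; (2/31) = +1 since 31 mod 8 = 7, so (28/31) = (+1)^2·(7/31); sign now +1
reciprocity: (7/31) = -1·(31/7) since 7 mod 4 = 3, 31 mod 4 = 3; sign now -1
(31/7) = (3/7)   [reduce mod 7]
reciprocity: (3/7) = -1·(7/3) since 3 mod 4 = 3, 7 mod 4 = 3; sign now +1
(7/3) = (1/3)   [reduce mod 3]
(1/3) = 1; final value = sign = +1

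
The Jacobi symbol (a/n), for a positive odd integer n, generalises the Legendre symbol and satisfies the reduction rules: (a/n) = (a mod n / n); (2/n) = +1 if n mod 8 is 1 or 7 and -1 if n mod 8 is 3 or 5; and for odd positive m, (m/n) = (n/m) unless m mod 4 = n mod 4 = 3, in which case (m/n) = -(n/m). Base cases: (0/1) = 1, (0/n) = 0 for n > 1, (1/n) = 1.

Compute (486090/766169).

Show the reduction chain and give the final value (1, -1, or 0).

factor out 2^1: 486090 = 2^1·243045; with 766169 mod 8 = 1, (2/766169) = +1; sign now +1; continue with (243045/766169)
flip (243045/766169) -> (766169/243045): both odd, 243045 mod 4 = 1, 766169 mod 4 = 1, so the flip contributes +1; sign now +1
(766169/243045): 766169 mod 243045 = 37034, so (766169/243045) = (37034/243045)
factor out 2^1: 37034 = 2^1·18517; with 243045 mod 8 = 5, (2/243045) = -1; sign now -1; continue with (18517/243045)
flip (18517/243045) -> (243045/18517): both odd, 18517 mod 4 = 1, 243045 mod 4 = 1, so the flip contributes +1; sign now -1
(243045/18517): 243045 mod 18517 = 2324, so (243045/18517) = (2324/18517)
factor out 2^2: 2324 = 2^2·581; with 18517 mod 8 = 5, (2/18517) = -1; sign now -1; continue with (581/18517)
flip (581/18517) -> (18517/581): both odd, 581 mod 4 = 1, 18517 mod 4 = 1, so the flip contributes +1; sign now -1
(18517/581): 18517 mod 581 = 506, so (18517/581) = (506/581)
factor out 2^1: 506 = 2^1·253; with 581 mod 8 = 5, (2/581) = -1; sign now +1; continue with (253/581)
flip (253/581) -> (581/253): both odd, 253 mod 4 = 1, 581 mod 4 = 1, so the flip contributes +1; sign now +1
(581/253): 581 mod 253 = 75, so (581/253) = (75/253)
flip (75/253) -> (253/75): both odd, 75 mod 4 = 3, 253 mod 4 = 1, so the flip contributes +1; sign now +1
(253/75): 253 mod 75 = 28, so (253/75) = (28/75)
factor out 2^2: 28 = 2^2·7; with 75 mod 8 = 3, (2/75) = -1; sign now +1; continue with (7/75)
flip (7/75) -> (75/7): both odd, 7 mod 4 = 3, 75 mod 4 = 3, so the flip contributes -1; sign now -1
(75/7): 75 mod 7 = 5, so (75/7) = (5/7)
flip (5/7) -> (7/5): both odd, 5 mod 4 = 1, 7 mod 4 = 3, so the flip contributes +1; sign now -1
(7/5): 7 mod 5 = 2, so (7/5) = (2/5)
factor out 2^1: 2 = 2^1·1; with 5 mod 8 = 5, (2/5) = -1; sign now +1; continue with (1/5)
reached (1/5) = 1, so the symbol is +1

1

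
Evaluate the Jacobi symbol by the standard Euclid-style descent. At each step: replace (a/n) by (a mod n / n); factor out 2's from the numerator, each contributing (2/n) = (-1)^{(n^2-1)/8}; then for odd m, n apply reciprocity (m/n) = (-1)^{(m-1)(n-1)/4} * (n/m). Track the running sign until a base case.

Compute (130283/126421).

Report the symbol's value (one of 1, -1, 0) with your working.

1

(130283/126421): 130283 mod 126421 = 3862, so (130283/126421) = (3862/126421)
factor out 2^1: 3862 = 2^1·1931; with 126421 mod 8 = 5, (2/126421) = -1; sign now -1; continue with (1931/126421)
flip (1931/126421) -> (126421/1931): both odd, 1931 mod 4 = 3, 126421 mod 4 = 1, so the flip contributes +1; sign now -1
(126421/1931): 126421 mod 1931 = 906, so (126421/1931) = (906/1931)
factor out 2^1: 906 = 2^1·453; with 1931 mod 8 = 3, (2/1931) = -1; sign now +1; continue with (453/1931)
flip (453/1931) -> (1931/453): both odd, 453 mod 4 = 1, 1931 mod 4 = 3, so the flip contributes +1; sign now +1
(1931/453): 1931 mod 453 = 119, so (1931/453) = (119/453)
flip (119/453) -> (453/119): both odd, 119 mod 4 = 3, 453 mod 4 = 1, so the flip contributes +1; sign now +1
(453/119): 453 mod 119 = 96, so (453/119) = (96/119)
factor out 2^5: 96 = 2^5·3; with 119 mod 8 = 7, (2/119) = +1; sign now +1; continue with (3/119)
flip (3/119) -> (119/3): both odd, 3 mod 4 = 3, 119 mod 4 = 3, so the flip contributes -1; sign now -1
(119/3): 119 mod 3 = 2, so (119/3) = (2/3)
factor out 2^1: 2 = 2^1·1; with 3 mod 8 = 3, (2/3) = -1; sign now +1; continue with (1/3)
reached (1/3) = 1, so the symbol is +1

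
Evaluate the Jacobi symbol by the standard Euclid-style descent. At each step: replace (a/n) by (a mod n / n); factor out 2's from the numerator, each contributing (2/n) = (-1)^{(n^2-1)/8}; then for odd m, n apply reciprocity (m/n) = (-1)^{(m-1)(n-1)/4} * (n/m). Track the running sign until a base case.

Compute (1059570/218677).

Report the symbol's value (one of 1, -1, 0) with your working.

(1059570/218677): 1059570 mod 218677 = 184862, so (1059570/218677) = (184862/218677)
factor out 2^1: 184862 = 2^1·92431; with 218677 mod 8 = 5, (2/218677) = -1; sign now -1; continue with (92431/218677)
flip (92431/218677) -> (218677/92431): both odd, 92431 mod 4 = 3, 218677 mod 4 = 1, so the flip contributes +1; sign now -1
(218677/92431): 218677 mod 92431 = 33815, so (218677/92431) = (33815/92431)
flip (33815/92431) -> (92431/33815): both odd, 33815 mod 4 = 3, 92431 mod 4 = 3, so the flip contributes -1; sign now +1
(92431/33815): 92431 mod 33815 = 24801, so (92431/33815) = (24801/33815)
flip (24801/33815) -> (33815/24801): both odd, 24801 mod 4 = 1, 33815 mod 4 = 3, so the flip contributes +1; sign now +1
(33815/24801): 33815 mod 24801 = 9014, so (33815/24801) = (9014/24801)
factor out 2^1: 9014 = 2^1·4507; with 24801 mod 8 = 1, (2/24801) = +1; sign now +1; continue with (4507/24801)
flip (4507/24801) -> (24801/4507): both odd, 4507 mod 4 = 3, 24801 mod 4 = 1, so the flip contributes +1; sign now +1
(24801/4507): 24801 mod 4507 = 2266, so (24801/4507) = (2266/4507)
factor out 2^1: 2266 = 2^1·1133; with 4507 mod 8 = 3, (2/4507) = -1; sign now -1; continue with (1133/4507)
flip (1133/4507) -> (4507/1133): both odd, 1133 mod 4 = 1, 4507 mod 4 = 3, so the flip contributes +1; sign now -1
(4507/1133): 4507 mod 1133 = 1108, so (4507/1133) = (1108/1133)
factor out 2^2: 1108 = 2^2·277; with 1133 mod 8 = 5, (2/1133) = -1; sign now -1; continue with (277/1133)
flip (277/1133) -> (1133/277): both odd, 277 mod 4 = 1, 1133 mod 4 = 1, so the flip contributes +1; sign now -1
(1133/277): 1133 mod 277 = 25, so (1133/277) = (25/277)
flip (25/277) -> (277/25): both odd, 25 mod 4 = 1, 277 mod 4 = 1, so the flip contributes +1; sign now -1
(277/25): 277 mod 25 = 2, so (277/25) = (2/25)
factor out 2^1: 2 = 2^1·1; with 25 mod 8 = 1, (2/25) = +1; sign now -1; continue with (1/25)
reached (1/25) = 1, so the symbol is -1

-1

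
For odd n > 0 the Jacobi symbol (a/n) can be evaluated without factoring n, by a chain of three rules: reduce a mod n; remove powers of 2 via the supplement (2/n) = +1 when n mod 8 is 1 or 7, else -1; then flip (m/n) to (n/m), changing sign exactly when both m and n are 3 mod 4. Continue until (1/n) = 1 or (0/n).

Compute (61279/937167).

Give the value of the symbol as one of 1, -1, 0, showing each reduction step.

flip (61279/937167) -> (937167/61279): both odd, 61279 mod 4 = 3, 937167 mod 4 = 3, so the flip contributes -1; sign now -1
(937167/61279): 937167 mod 61279 = 17982, so (937167/61279) = (17982/61279)
factor out 2^1: 17982 = 2^1·8991; with 61279 mod 8 = 7, (2/61279) = +1; sign now -1; continue with (8991/61279)
flip (8991/61279) -> (61279/8991): both odd, 8991 mod 4 = 3, 61279 mod 4 = 3, so the flip contributes -1; sign now +1
(61279/8991): 61279 mod 8991 = 7333, so (61279/8991) = (7333/8991)
flip (7333/8991) -> (8991/7333): both odd, 7333 mod 4 = 1, 8991 mod 4 = 3, so the flip contributes +1; sign now +1
(8991/7333): 8991 mod 7333 = 1658, so (8991/7333) = (1658/7333)
factor out 2^1: 1658 = 2^1·829; with 7333 mod 8 = 5, (2/7333) = -1; sign now -1; continue with (829/7333)
flip (829/7333) -> (7333/829): both odd, 829 mod 4 = 1, 7333 mod 4 = 1, so the flip contributes +1; sign now -1
(7333/829): 7333 mod 829 = 701, so (7333/829) = (701/829)
flip (701/829) -> (829/701): both odd, 701 mod 4 = 1, 829 mod 4 = 1, so the flip contributes +1; sign now -1
(829/701): 829 mod 701 = 128, so (829/701) = (128/701)
factor out 2^7: 128 = 2^7·1; with 701 mod 8 = 5, (2/701) = -1; sign now +1; continue with (1/701)
reached (1/701) = 1, so the symbol is +1

1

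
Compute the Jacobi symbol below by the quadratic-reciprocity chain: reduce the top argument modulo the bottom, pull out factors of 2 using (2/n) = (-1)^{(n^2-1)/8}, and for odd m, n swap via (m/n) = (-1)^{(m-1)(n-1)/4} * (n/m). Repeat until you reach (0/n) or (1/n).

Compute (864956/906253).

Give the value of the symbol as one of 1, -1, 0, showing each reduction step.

864956 = 2^2·216239; (2/906253) = -1 since 906253 mod 8 = 5, so (864956/906253) = (-1)^2·(216239/906253); sign now +1
reciprocity: (216239/906253) = +1·(906253/216239) since 216239 mod 4 = 3, 906253 mod 4 = 1; sign now +1
(906253/216239) = (41297/216239)   [reduce mod 216239]
reciprocity: (41297/216239) = +1·(216239/41297) since 41297 mod 4 = 1, 216239 mod 4 = 3; sign now +1
(216239/41297) = (9754/41297)   [reduce mod 41297]
9754 = 2^1·4877; (2/41297) = +1 since 41297 mod 8 = 1, so (9754/41297) = (+1)^1·(4877/41297); sign now +1
reciprocity: (4877/41297) = +1·(41297/4877) since 4877 mod 4 = 1, 41297 mod 4 = 1; sign now +1
(41297/4877) = (2281/4877)   [reduce mod 4877]
reciprocity: (2281/4877) = +1·(4877/2281) since 2281 mod 4 = 1, 4877 mod 4 = 1; sign now +1
(4877/2281) = (315/2281)   [reduce mod 2281]
reciprocity: (315/2281) = +1·(2281/315) since 315 mod 4 = 3, 2281 mod 4 = 1; sign now +1
(2281/315) = (76/315)   [reduce mod 315]
76 = 2^2·19; (2/315) = -1 since 315 mod 8 = 3, so (76/315) = (-1)^2·(19/315); sign now +1
reciprocity: (19/315) = -1·(315/19) since 19 mod 4 = 3, 315 mod 4 = 3; sign now -1
(315/19) = (11/19)   [reduce mod 19]
reciprocity: (11/19) = -1·(19/11) since 11 mod 4 = 3, 19 mod 4 = 3; sign now +1
(19/11) = (8/11)   [reduce mod 11]
8 = 2^3·1; (2/11) = -1 since 11 mod 8 = 3, so (8/11) = (-1)^3·(1/11); sign now -1
(1/11) = 1; final value = sign = -1

-1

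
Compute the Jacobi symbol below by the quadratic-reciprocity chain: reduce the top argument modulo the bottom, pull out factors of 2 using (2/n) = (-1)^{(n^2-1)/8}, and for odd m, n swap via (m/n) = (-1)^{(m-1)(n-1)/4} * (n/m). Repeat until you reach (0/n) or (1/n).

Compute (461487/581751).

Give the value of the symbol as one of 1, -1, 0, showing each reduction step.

flip (461487/581751) -> (581751/461487): both odd, 461487 mod 4 = 3, 581751 mod 4 = 3, so the flip contributes -1; sign now -1
(581751/461487): 581751 mod 461487 = 120264, so (581751/461487) = (120264/461487)
factor out 2^3: 120264 = 2^3·15033; with 461487 mod 8 = 7, (2/461487) = +1; sign now -1; continue with (15033/461487)
flip (15033/461487) -> (461487/15033): both odd, 15033 mod 4 = 1, 461487 mod 4 = 3, so the flip contributes +1; sign now -1
(461487/15033): 461487 mod 15033 = 10497, so (461487/15033) = (10497/15033)
flip (10497/15033) -> (15033/10497): both odd, 10497 mod 4 = 1, 15033 mod 4 = 1, so the flip contributes +1; sign now -1
(15033/10497): 15033 mod 10497 = 4536, so (15033/10497) = (4536/10497)
factor out 2^3: 4536 = 2^3·567; with 10497 mod 8 = 1, (2/10497) = +1; sign now -1; continue with (567/10497)
flip (567/10497) -> (10497/567): both odd, 567 mod 4 = 3, 10497 mod 4 = 1, so the flip contributes +1; sign now -1
(10497/567): 10497 mod 567 = 291, so (10497/567) = (291/567)
flip (291/567) -> (567/291): both odd, 291 mod 4 = 3, 567 mod 4 = 3, so the flip contributes -1; sign now +1
(567/291): 567 mod 291 = 276, so (567/291) = (276/291)
factor out 2^2: 276 = 2^2·69; with 291 mod 8 = 3, (2/291) = -1; sign now +1; continue with (69/291)
flip (69/291) -> (291/69): both odd, 69 mod 4 = 1, 291 mod 4 = 3, so the flip contributes +1; sign now +1
(291/69): 291 mod 69 = 15, so (291/69) = (15/69)
flip (15/69) -> (69/15): both odd, 15 mod 4 = 3, 69 mod 4 = 1, so the flip contributes +1; sign now +1
(69/15): 69 mod 15 = 9, so (69/15) = (9/15)
flip (9/15) -> (15/9): both odd, 9 mod 4 = 1, 15 mod 4 = 3, so the flip contributes +1; sign now +1
(15/9): 15 mod 9 = 6, so (15/9) = (6/9)
factor out 2^1: 6 = 2^1·3; with 9 mod 8 = 1, (2/9) = +1; sign now +1; continue with (3/9)
flip (3/9) -> (9/3): both odd, 3 mod 4 = 3, 9 mod 4 = 1, so the flip contributes +1; sign now +1
(9/3): 9 mod 3 = 0, so (9/3) = (0/3)
reached (0/3); gcd(a, n) > 1, so (0/3) = 0 and the symbol is 0

0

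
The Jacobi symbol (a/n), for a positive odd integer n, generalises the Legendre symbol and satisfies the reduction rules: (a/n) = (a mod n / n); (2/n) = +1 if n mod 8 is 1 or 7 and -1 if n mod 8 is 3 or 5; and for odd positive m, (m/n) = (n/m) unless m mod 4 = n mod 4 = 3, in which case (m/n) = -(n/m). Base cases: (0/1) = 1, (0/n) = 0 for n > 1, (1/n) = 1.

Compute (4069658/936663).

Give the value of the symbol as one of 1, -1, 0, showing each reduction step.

(4069658/936663): 4069658 mod 936663 = 323006, so (4069658/936663) = (323006/936663)
factor out 2^1: 323006 = 2^1·161503; with 936663 mod 8 = 7, (2/936663) = +1; sign now +1; continue with (161503/936663)
flip (161503/936663) -> (936663/161503): both odd, 161503 mod 4 = 3, 936663 mod 4 = 3, so the flip contributes -1; sign now -1
(936663/161503): 936663 mod 161503 = 129148, so (936663/161503) = (129148/161503)
factor out 2^2: 129148 = 2^2·32287; with 161503 mod 8 = 7, (2/161503) = +1; sign now -1; continue with (32287/161503)
flip (32287/161503) -> (161503/32287): both odd, 32287 mod 4 = 3, 161503 mod 4 = 3, so the flip contributes -1; sign now +1
(161503/32287): 161503 mod 32287 = 68, so (161503/32287) = (68/32287)
factor out 2^2: 68 = 2^2·17; with 32287 mod 8 = 7, (2/32287) = +1; sign now +1; continue with (17/32287)
flip (17/32287) -> (32287/17): both odd, 17 mod 4 = 1, 32287 mod 4 = 3, so the flip contributes +1; sign now +1
(32287/17): 32287 mod 17 = 4, so (32287/17) = (4/17)
factor out 2^2: 4 = 2^2·1; with 17 mod 8 = 1, (2/17) = +1; sign now +1; continue with (1/17)
reached (1/17) = 1, so the symbol is +1

1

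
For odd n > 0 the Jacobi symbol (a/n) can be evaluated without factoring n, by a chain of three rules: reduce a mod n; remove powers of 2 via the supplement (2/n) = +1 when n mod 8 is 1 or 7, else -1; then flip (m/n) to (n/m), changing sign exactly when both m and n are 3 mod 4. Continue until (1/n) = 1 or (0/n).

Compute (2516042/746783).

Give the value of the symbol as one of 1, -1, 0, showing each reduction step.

(2516042/746783) = (275693/746783)   [reduce mod 746783]
reciprocity: (275693/746783) = +1·(746783/275693) since 275693 mod 4 = 1, 746783 mod 4 = 3; sign now +1
(746783/275693) = (195397/275693)   [reduce mod 275693]
reciprocity: (195397/275693) = +1·(275693/195397) since 195397 mod 4 = 1, 275693 mod 4 = 1; sign now +1
(275693/195397) = (80296/195397)   [reduce mod 195397]
80296 = 2^3·10037; (2/195397) = -1 since 195397 mod 8 = 5, so (80296/195397) = (-1)^3·(10037/195397); sign now -1
reciprocity: (10037/195397) = +1·(195397/10037) since 10037 mod 4 = 1, 195397 mod 4 = 1; sign now -1
(195397/10037) = (4694/10037)   [reduce mod 10037]
4694 = 2^1·2347; (2/10037) = -1 since 10037 mod 8 = 5, so (4694/10037) = (-1)^1·(2347/10037); sign now +1
reciprocity: (2347/10037) = +1·(10037/2347) since 2347 mod 4 = 3, 10037 mod 4 = 1; sign now +1
(10037/2347) = (649/2347)   [reduce mod 2347]
reciprocity: (649/2347) = +1·(2347/649) since 649 mod 4 = 1, 2347 mod 4 = 3; sign now +1
(2347/649) = (400/649)   [reduce mod 649]
400 = 2^4·25; (2/649) = +1 since 649 mod 8 = 1, so (400/649) = (+1)^4·(25/649); sign now +1
reciprocity: (25/649) = +1·(649/25) since 25 mod 4 = 1, 649 mod 4 = 1; sign now +1
(649/25) = (24/25)   [reduce mod 25]
24 = 2^3·3; (2/25) = +1 since 25 mod 8 = 1, so (24/25) = (+1)^3·(3/25); sign now +1
reciprocity: (3/25) = +1·(25/3) since 3 mod 4 = 3, 25 mod 4 = 1; sign now +1
(25/3) = (1/3)   [reduce mod 3]
(1/3) = 1; final value = sign = +1

1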